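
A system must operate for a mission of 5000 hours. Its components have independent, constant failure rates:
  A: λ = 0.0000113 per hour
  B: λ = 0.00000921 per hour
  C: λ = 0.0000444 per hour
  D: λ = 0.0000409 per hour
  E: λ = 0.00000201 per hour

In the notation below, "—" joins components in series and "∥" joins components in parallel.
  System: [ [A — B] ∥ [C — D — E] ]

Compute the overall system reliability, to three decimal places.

R(A) = exp(−0.0000113 × 5000) = 0.94507
R(B) = exp(−0.00000921 × 5000) = 0.95499
R(C) = exp(−0.0000444 × 5000) = 0.80092
R(D) = exp(−0.0000409 × 5000) = 0.81505
R(E) = exp(−0.00000201 × 5000) = 0.99000
Series (A and B): 0.94507 × 0.95499 = 0.90253
Series (C, D, and E): 0.80092 × 0.81505 × 0.99000 = 0.64626
Parallel ([0.90253] and [0.64626]): 1 − (1 − 0.90253)(1 − 0.64626) = 0.966

0.966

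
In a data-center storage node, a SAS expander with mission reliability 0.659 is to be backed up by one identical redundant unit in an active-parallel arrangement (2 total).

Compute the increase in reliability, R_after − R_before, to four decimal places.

0.2247

R_before = 0.659
R_after = 1 − (1 − 0.659)^2 = 0.8837
ΔR = 0.8837 − 0.659 = 0.2247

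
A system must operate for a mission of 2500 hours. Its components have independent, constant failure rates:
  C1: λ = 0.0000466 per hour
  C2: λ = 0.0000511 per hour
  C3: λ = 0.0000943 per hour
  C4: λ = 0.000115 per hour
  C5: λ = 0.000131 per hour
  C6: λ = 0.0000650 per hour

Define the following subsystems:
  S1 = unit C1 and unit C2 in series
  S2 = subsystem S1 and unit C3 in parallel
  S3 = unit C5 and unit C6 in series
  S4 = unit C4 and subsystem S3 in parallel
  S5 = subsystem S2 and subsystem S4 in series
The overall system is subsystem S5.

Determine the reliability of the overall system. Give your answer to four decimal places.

R(C1) = exp(−0.0000466 × 2500) = 0.890030
R(C2) = exp(−0.0000511 × 2500) = 0.880073
R(C3) = exp(−0.0000943 × 2500) = 0.789978
R(C4) = exp(−0.000115 × 2500) = 0.750137
R(C5) = exp(−0.000131 × 2500) = 0.720723
R(C6) = exp(−0.0000650 × 2500) = 0.850016
Series (C1 and C2): 0.890030 × 0.880073 = 0.783291
Parallel ([0.783291] and C3): 1 − (1 − 0.783291)(1 − 0.789978) = 0.954486
Series (C5 and C6): 0.720723 × 0.850016 = 0.612626
Parallel (C4 and [0.612626]): 1 − (1 − 0.750137)(1 − 0.612626) = 0.903210
Series ([0.954486] and [0.903210]): 0.954486 × 0.903210 = 0.8621

0.8621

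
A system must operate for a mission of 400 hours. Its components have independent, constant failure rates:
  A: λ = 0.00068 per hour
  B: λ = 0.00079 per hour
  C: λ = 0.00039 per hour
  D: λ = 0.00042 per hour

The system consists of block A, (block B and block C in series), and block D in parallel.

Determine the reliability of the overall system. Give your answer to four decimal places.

R(A) = exp(−0.00068 × 400) = 0.761854
R(B) = exp(−0.00079 × 400) = 0.729059
R(C) = exp(−0.00039 × 400) = 0.855559
R(D) = exp(−0.00042 × 400) = 0.845354
Series (B and C): 0.729059 × 0.855559 = 0.623753
Parallel (A, [0.623753], and D): 1 − (1 − 0.761854)(1 − 0.623753)(1 − 0.845354) = 0.9861

0.9861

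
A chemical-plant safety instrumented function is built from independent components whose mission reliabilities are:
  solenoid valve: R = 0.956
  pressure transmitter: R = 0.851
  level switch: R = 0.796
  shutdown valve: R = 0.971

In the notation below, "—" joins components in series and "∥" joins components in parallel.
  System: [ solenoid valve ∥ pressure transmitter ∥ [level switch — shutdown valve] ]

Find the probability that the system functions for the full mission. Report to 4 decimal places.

0.9985

Series (level switch and shutdown valve): 0.796000 × 0.971000 = 0.772916
Parallel (solenoid valve, pressure transmitter, and [0.772916]): 1 − (1 − 0.956000)(1 − 0.851000)(1 − 0.772916) = 0.9985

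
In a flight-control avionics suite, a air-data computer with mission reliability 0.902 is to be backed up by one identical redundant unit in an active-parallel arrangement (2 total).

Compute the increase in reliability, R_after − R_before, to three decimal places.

R_before = 0.902
R_after = 1 − (1 − 0.902)^2 = 0.990
ΔR = 0.990 − 0.902 = 0.088

0.088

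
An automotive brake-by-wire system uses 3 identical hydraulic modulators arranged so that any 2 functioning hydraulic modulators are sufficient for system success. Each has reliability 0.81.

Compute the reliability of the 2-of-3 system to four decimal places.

R = Σ_{i=2}^{3} C(3,i) p^i (1−p)^{3−i} with p = 0.81
C(3,2)·0.81^2·0.19^1 = 0.373977
C(3,3)·0.81^3·0.19^0 = 0.531441
Sum = 0.9054

0.9054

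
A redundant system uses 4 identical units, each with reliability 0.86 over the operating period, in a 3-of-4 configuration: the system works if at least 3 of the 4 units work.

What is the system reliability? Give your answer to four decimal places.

R = Σ_{i=3}^{4} C(4,i) p^i (1−p)^{4−i} with p = 0.86
C(4,3)·0.86^3·0.14^1 = 0.356191
C(4,4)·0.86^4·0.14^0 = 0.547008
Sum = 0.9032

0.9032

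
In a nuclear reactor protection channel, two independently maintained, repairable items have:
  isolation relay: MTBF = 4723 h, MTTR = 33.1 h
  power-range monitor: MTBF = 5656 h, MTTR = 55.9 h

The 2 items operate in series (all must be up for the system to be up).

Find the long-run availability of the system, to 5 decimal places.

A(isolation relay) = MTBF/(MTBF+MTTR) = 4723/(4723+33.1) = 0.993041
A(power-range monitor) = MTBF/(MTBF+MTTR) = 5656/(5656+55.9) = 0.990213
Series availability: 0.993041 × 0.990213 = 0.98332

0.98332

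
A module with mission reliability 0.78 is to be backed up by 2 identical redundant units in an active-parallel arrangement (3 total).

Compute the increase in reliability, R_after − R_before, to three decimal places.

R_before = 0.78
R_after = 1 − (1 − 0.78)^3 = 0.989
ΔR = 0.989 − 0.78 = 0.209

0.209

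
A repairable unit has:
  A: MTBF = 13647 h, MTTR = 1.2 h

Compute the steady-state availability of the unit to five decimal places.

0.99991

A(A) = MTBF/(MTBF+MTTR) = 13647/(13647+1.2) = 0.99991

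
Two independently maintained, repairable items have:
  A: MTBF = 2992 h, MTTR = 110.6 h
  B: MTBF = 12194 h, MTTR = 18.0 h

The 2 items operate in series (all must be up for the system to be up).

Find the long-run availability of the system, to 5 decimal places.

0.96293

A(A) = MTBF/(MTBF+MTTR) = 2992/(2992+110.6) = 0.964352
A(B) = MTBF/(MTBF+MTTR) = 12194/(12194+18.0) = 0.998526
Series availability: 0.964352 × 0.998526 = 0.96293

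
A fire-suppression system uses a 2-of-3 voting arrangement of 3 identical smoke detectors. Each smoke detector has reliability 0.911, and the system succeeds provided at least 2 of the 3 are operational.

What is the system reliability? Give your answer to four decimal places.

0.9776

R = Σ_{i=2}^{3} C(3,i) p^i (1−p)^{3−i} with p = 0.911
C(3,2)·0.911^2·0.089^1 = 0.221589
C(3,3)·0.911^3·0.089^0 = 0.756058
Sum = 0.9776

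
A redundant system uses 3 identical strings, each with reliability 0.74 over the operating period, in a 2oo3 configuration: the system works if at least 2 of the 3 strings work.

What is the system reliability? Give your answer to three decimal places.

R = Σ_{i=2}^{3} C(3,i) p^i (1−p)^{3−i} with p = 0.74
C(3,2)·0.74^2·0.26^1 = 0.42713
C(3,3)·0.74^3·0.26^0 = 0.40522
Sum = 0.832

0.832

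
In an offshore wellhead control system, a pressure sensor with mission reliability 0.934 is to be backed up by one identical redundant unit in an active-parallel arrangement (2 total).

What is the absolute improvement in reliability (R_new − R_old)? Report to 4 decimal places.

0.0616

R_before = 0.934
R_after = 1 − (1 − 0.934)^2 = 0.9956
ΔR = 0.9956 − 0.934 = 0.0616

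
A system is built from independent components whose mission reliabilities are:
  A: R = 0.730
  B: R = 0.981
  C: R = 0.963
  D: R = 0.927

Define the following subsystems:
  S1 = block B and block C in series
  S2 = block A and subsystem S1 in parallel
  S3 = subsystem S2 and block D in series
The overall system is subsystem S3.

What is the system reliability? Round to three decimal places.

Series (B and C): 0.98100 × 0.96300 = 0.94470
Parallel (A and [0.94470]): 1 − (1 − 0.73000)(1 − 0.94470) = 0.98507
Series ([0.98507] and D): 0.98507 × 0.92700 = 0.913

0.913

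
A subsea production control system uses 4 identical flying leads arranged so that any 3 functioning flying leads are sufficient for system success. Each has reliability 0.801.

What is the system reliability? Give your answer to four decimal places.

R = Σ_{i=3}^{4} C(4,i) p^i (1−p)^{4−i} with p = 0.801
C(4,3)·0.801^3·0.199^1 = 0.409082
C(4,4)·0.801^4·0.199^0 = 0.411652
Sum = 0.8207

0.8207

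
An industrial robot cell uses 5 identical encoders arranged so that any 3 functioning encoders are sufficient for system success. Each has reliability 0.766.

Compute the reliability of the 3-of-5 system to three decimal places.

R = Σ_{i=3}^{5} C(5,i) p^i (1−p)^{5−i} with p = 0.766
C(5,3)·0.766^3·0.234^2 = 0.24610
C(5,4)·0.766^4·0.234^1 = 0.40281
C(5,5)·0.766^5·0.234^0 = 0.26372
Sum = 0.913

0.913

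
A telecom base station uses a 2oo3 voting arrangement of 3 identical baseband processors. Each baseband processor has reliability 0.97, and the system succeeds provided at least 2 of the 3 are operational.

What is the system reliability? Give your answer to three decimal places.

R = Σ_{i=2}^{3} C(3,i) p^i (1−p)^{3−i} with p = 0.97
C(3,2)·0.97^2·0.03^1 = 0.08468
C(3,3)·0.97^3·0.03^0 = 0.91267
Sum = 0.997

0.997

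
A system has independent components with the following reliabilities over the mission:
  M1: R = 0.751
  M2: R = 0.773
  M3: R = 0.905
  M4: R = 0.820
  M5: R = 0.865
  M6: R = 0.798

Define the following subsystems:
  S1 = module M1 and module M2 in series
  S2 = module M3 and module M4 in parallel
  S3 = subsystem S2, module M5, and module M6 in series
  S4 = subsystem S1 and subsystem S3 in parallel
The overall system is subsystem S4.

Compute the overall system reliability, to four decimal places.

0.8651

Series (M1 and M2): 0.751000 × 0.773000 = 0.580523
Parallel (M3 and M4): 1 − (1 − 0.905000)(1 − 0.820000) = 0.982900
Series ([0.982900], M5, and M6): 0.982900 × 0.865000 × 0.798000 = 0.678466
Parallel ([0.580523] and [0.678466]): 1 − (1 − 0.580523)(1 − 0.678466) = 0.8651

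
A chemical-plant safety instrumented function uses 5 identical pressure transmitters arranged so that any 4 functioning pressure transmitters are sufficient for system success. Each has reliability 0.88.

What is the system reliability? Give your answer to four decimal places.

R = Σ_{i=4}^{5} C(5,i) p^i (1−p)^{5−i} with p = 0.88
C(5,4)·0.88^4·0.12^1 = 0.359817
C(5,5)·0.88^5·0.12^0 = 0.527732
Sum = 0.8875

0.8875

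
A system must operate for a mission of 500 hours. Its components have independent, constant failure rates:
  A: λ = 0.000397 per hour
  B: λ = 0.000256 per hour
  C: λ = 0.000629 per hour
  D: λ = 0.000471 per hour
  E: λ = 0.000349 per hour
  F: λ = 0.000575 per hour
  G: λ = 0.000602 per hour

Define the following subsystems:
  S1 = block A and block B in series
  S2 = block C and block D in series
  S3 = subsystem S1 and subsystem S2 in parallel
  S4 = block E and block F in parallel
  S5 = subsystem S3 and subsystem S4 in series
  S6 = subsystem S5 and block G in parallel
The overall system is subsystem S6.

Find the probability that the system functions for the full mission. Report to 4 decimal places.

R(A) = exp(−0.000397 × 500) = 0.819960
R(B) = exp(−0.000256 × 500) = 0.879853
R(C) = exp(−0.000629 × 500) = 0.730154
R(D) = exp(−0.000471 × 500) = 0.790176
R(E) = exp(−0.000349 × 500) = 0.839877
R(F) = exp(−0.000575 × 500) = 0.750137
R(G) = exp(−0.000602 × 500) = 0.740078
Series (A and B): 0.819960 × 0.879853 = 0.721444
Series (C and D): 0.730154 × 0.790176 = 0.576950
Parallel ([0.721444] and [0.576950]): 1 − (1 − 0.721444)(1 − 0.576950) = 0.882157
Parallel (E and F): 1 − (1 − 0.839877)(1 − 0.750137) = 0.959991
Series ([0.882157] and [0.959991]): 0.882157 × 0.959991 = 0.846863
Parallel ([0.846863] and G): 1 − (1 − 0.846863)(1 − 0.740078) = 0.9602

0.9602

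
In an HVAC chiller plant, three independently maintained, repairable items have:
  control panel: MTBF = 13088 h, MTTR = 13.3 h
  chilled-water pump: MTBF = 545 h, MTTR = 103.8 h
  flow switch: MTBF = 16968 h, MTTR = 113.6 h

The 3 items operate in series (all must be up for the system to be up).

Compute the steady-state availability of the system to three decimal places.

0.834

A(control panel) = MTBF/(MTBF+MTTR) = 13088/(13088+13.3) = 0.998985
A(chilled-water pump) = MTBF/(MTBF+MTTR) = 545/(545+103.8) = 0.840012
A(flow switch) = MTBF/(MTBF+MTTR) = 16968/(16968+113.6) = 0.993350
Series availability: 0.998985 × 0.840012 × 0.993350 = 0.834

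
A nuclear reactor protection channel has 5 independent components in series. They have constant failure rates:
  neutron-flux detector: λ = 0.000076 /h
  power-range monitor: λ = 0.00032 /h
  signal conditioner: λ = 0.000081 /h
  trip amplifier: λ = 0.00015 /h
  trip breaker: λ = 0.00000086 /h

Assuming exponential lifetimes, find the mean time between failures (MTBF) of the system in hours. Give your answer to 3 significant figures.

1590

Series of exponential components: λ_sys = Σ λ_i
λ_sys = 0.000076 + 0.00032 + 0.000081 + 0.00015 + 0.00000086 = 6.2786e-04 /h
MTBF = 1 / λ_sys = 1590 h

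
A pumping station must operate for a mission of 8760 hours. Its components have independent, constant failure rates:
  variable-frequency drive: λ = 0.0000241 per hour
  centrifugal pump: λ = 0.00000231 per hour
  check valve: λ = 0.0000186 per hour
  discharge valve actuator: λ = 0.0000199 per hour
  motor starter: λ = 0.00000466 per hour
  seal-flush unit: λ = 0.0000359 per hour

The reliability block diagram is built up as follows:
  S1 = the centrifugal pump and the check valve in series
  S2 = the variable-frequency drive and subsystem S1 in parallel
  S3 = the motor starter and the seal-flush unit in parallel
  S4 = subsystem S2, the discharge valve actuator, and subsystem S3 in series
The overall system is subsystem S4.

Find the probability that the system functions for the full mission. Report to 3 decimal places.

0.804

R(variable-frequency drive) = exp(−0.0000241 × 8760) = 0.80968
R(centrifugal pump) = exp(−0.00000231 × 8760) = 0.97997
R(check valve) = exp(−0.0000186 × 8760) = 0.84965
R(discharge valve actuator) = exp(−0.0000199 × 8760) = 0.84002
R(motor starter) = exp(−0.00000466 × 8760) = 0.96000
R(seal-flush unit) = exp(−0.0000359 × 8760) = 0.73017
Series (centrifugal pump and check valve): 0.97997 × 0.84965 = 0.83263
Parallel (variable-frequency drive and [0.83263]): 1 − (1 − 0.80968)(1 − 0.83263) = 0.96815
Parallel (motor starter and seal-flush unit): 1 − (1 − 0.96000)(1 − 0.73017) = 0.98921
Series ([0.96815], discharge valve actuator, and [0.98921]): 0.96815 × 0.84002 × 0.98921 = 0.804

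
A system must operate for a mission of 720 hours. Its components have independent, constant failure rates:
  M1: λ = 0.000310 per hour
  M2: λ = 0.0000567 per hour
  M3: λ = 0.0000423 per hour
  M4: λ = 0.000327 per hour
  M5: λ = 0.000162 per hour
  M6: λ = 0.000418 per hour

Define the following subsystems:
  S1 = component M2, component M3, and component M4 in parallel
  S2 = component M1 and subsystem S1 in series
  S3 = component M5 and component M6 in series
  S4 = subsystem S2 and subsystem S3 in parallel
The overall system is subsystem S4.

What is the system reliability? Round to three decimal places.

0.932

R(M1) = exp(−0.000310 × 720) = 0.79995
R(M2) = exp(−0.0000567 × 720) = 0.96000
R(M3) = exp(−0.0000423 × 720) = 0.97000
R(M4) = exp(−0.000327 × 720) = 0.79022
R(M5) = exp(−0.000162 × 720) = 0.88991
R(M6) = exp(−0.000418 × 720) = 0.74011
Parallel (M2, M3, and M4): 1 − (1 − 0.96000)(1 − 0.97000)(1 − 0.79022) = 0.99975
Series (M1 and [0.99975]): 0.79995 × 0.99975 = 0.79975
Series (M5 and M6): 0.88991 × 0.74011 = 0.65863
Parallel ([0.79975] and [0.65863]): 1 − (1 − 0.79975)(1 − 0.65863) = 0.932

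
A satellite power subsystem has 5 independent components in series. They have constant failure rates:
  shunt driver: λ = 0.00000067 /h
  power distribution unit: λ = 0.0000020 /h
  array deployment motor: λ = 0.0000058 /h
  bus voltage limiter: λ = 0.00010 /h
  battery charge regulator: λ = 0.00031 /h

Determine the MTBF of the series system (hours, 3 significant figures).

2390

Series of exponential components: λ_sys = Σ λ_i
λ_sys = 0.00000067 + 0.0000020 + 0.0000058 + 0.00010 + 0.00031 = 4.1847e-04 /h
MTBF = 1 / λ_sys = 2390 h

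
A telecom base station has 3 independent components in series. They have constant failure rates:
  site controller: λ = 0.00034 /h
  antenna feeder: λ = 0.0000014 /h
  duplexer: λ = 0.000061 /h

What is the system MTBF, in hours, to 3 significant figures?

Series of exponential components: λ_sys = Σ λ_i
λ_sys = 0.00034 + 0.0000014 + 0.000061 = 4.0240e-04 /h
MTBF = 1 / λ_sys = 2490 h

2490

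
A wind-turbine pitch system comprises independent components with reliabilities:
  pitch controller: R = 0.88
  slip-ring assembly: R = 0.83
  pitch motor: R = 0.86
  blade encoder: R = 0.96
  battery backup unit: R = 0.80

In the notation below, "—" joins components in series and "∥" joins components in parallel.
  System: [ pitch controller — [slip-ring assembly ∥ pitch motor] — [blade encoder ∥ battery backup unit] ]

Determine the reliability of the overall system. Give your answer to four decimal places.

Parallel (slip-ring assembly and pitch motor): 1 − (1 − 0.830000)(1 − 0.860000) = 0.976200
Parallel (blade encoder and battery backup unit): 1 − (1 − 0.960000)(1 − 0.800000) = 0.992000
Series (pitch controller, [0.976200], and [0.992000]): 0.880000 × 0.976200 × 0.992000 = 0.8522

0.8522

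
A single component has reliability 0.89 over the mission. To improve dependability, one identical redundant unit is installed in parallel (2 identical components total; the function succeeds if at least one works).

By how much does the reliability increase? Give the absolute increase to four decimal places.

0.0979

R_before = 0.89
R_after = 1 − (1 − 0.89)^2 = 0.9879
ΔR = 0.9879 − 0.89 = 0.0979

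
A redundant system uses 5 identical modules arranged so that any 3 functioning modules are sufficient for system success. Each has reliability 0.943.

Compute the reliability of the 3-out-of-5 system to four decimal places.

R = Σ_{i=3}^{5} C(5,i) p^i (1−p)^{5−i} with p = 0.943
C(5,3)·0.943^3·0.057^2 = 0.027245
C(5,4)·0.943^4·0.057^1 = 0.225368
C(5,5)·0.943^5·0.057^0 = 0.745690
Sum = 0.9983

0.9983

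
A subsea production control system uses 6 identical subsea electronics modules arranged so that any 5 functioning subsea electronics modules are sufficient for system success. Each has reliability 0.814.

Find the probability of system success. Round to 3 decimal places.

0.690

R = Σ_{i=5}^{6} C(6,i) p^i (1−p)^{6−i} with p = 0.814
C(6,5)·0.814^5·0.186^1 = 0.39883
C(6,6)·0.814^6·0.186^0 = 0.29090
Sum = 0.690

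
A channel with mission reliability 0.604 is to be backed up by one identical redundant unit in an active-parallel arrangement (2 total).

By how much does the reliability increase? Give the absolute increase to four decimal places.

0.2392

R_before = 0.604
R_after = 1 − (1 − 0.604)^2 = 0.8432
ΔR = 0.8432 − 0.604 = 0.2392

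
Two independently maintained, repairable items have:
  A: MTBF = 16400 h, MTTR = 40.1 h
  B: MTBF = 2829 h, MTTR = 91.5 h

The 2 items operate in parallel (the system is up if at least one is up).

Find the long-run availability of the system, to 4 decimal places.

A(A) = MTBF/(MTBF+MTTR) = 16400/(16400+40.1) = 0.997561
A(B) = MTBF/(MTBF+MTTR) = 2829/(2829+91.5) = 0.968670
Parallel availability: 1 − (1 − 0.997561)(1 − 0.968670) = 0.9999

0.9999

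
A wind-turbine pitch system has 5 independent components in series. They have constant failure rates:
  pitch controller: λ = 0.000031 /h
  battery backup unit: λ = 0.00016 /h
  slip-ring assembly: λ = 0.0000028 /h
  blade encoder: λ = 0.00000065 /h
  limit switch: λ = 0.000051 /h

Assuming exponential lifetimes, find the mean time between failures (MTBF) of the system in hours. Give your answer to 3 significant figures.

4070

Series of exponential components: λ_sys = Σ λ_i
λ_sys = 0.000031 + 0.00016 + 0.0000028 + 0.00000065 + 0.000051 = 2.4545e-04 /h
MTBF = 1 / λ_sys = 4070 h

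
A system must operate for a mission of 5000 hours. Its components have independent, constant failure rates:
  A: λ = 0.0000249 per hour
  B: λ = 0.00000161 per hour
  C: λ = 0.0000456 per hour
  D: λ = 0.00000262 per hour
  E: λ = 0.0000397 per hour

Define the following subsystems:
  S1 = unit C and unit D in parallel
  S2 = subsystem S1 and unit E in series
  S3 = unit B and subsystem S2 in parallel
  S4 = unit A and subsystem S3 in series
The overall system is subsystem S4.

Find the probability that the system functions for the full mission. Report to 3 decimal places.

0.882

R(A) = exp(−0.0000249 × 5000) = 0.88294
R(B) = exp(−0.00000161 × 5000) = 0.99198
R(C) = exp(−0.0000456 × 5000) = 0.79612
R(D) = exp(−0.00000262 × 5000) = 0.98699
R(E) = exp(−0.0000397 × 5000) = 0.81996
Parallel (C and D): 1 − (1 − 0.79612)(1 − 0.98699) = 0.99735
Series ([0.99735] and E): 0.99735 × 0.81996 = 0.81779
Parallel (B and [0.81779]): 1 − (1 − 0.99198)(1 − 0.81779) = 0.99854
Series (A and [0.99854]): 0.88294 × 0.99854 = 0.882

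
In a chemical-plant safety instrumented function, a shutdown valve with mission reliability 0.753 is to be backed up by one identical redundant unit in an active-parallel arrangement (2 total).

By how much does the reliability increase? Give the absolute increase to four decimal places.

0.1860

R_before = 0.753
R_after = 1 − (1 − 0.753)^2 = 0.9390
ΔR = 0.9390 − 0.753 = 0.1860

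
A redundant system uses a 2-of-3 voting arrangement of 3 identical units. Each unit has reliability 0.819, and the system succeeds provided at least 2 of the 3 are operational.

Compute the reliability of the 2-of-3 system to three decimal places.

0.914

R = Σ_{i=2}^{3} C(3,i) p^i (1−p)^{3−i} with p = 0.819
C(3,2)·0.819^2·0.181^1 = 0.36422
C(3,3)·0.819^3·0.181^0 = 0.54935
Sum = 0.914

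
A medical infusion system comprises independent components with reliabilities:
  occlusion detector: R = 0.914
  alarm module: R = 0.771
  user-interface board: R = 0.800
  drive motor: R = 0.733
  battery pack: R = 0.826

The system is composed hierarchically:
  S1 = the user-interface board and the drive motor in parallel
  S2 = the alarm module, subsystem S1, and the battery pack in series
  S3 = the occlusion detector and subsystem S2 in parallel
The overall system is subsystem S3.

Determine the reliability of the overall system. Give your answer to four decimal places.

0.9658

Parallel (user-interface board and drive motor): 1 − (1 − 0.800000)(1 − 0.733000) = 0.946600
Series (alarm module, [0.946600], and battery pack): 0.771000 × 0.946600 × 0.826000 = 0.602838
Parallel (occlusion detector and [0.602838]): 1 − (1 − 0.914000)(1 − 0.602838) = 0.9658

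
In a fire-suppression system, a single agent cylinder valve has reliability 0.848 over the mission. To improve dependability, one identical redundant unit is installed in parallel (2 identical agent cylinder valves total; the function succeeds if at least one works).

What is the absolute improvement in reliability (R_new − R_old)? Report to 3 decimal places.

R_before = 0.848
R_after = 1 − (1 − 0.848)^2 = 0.977
ΔR = 0.977 − 0.848 = 0.129

0.129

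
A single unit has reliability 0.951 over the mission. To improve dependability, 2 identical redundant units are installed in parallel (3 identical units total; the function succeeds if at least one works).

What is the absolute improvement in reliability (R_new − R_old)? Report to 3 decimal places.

0.049

R_before = 0.951
R_after = 1 − (1 − 0.951)^3 = 1.000
ΔR = 1.000 − 0.951 = 0.049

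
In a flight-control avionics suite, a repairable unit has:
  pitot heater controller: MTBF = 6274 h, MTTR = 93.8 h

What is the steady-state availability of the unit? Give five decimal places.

A(pitot heater controller) = MTBF/(MTBF+MTTR) = 6274/(6274+93.8) = 0.98527

0.98527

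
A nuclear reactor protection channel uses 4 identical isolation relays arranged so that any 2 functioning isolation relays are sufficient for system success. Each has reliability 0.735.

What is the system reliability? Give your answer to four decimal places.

0.9404

R = Σ_{i=2}^{4} C(4,i) p^i (1−p)^{4−i} with p = 0.735
C(4,2)·0.735^2·0.265^2 = 0.227624
C(4,3)·0.735^3·0.265^1 = 0.420889
C(4,4)·0.735^4·0.265^0 = 0.291843
Sum = 0.9404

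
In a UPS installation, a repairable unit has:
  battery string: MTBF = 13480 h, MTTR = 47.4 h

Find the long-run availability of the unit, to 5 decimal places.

A(battery string) = MTBF/(MTBF+MTTR) = 13480/(13480+47.4) = 0.99650

0.99650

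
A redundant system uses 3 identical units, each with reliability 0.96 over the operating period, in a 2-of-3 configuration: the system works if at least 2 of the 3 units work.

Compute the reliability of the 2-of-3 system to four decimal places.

0.9953

R = Σ_{i=2}^{3} C(3,i) p^i (1−p)^{3−i} with p = 0.96
C(3,2)·0.96^2·0.04^1 = 0.110592
C(3,3)·0.96^3·0.04^0 = 0.884736
Sum = 0.9953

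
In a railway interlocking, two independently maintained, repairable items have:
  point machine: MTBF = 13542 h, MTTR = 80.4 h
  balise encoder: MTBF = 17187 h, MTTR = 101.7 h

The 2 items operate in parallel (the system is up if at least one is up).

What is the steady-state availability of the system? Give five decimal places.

A(point machine) = MTBF/(MTBF+MTTR) = 13542/(13542+80.4) = 0.994098
A(balise encoder) = MTBF/(MTBF+MTTR) = 17187/(17187+101.7) = 0.994118
Parallel availability: 1 − (1 − 0.994098)(1 − 0.994118) = 0.99997

0.99997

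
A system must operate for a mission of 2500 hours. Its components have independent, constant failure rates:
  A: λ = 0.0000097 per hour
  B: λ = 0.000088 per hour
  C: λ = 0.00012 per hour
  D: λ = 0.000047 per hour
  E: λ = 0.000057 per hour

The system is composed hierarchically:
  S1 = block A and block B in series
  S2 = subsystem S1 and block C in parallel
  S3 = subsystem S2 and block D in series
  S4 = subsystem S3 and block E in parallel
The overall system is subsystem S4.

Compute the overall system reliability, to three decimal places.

0.979

R(A) = exp(−0.0000097 × 2500) = 0.97604
R(B) = exp(−0.000088 × 2500) = 0.80252
R(C) = exp(−0.00012 × 2500) = 0.74082
R(D) = exp(−0.000047 × 2500) = 0.88914
R(E) = exp(−0.000057 × 2500) = 0.86719
Series (A and B): 0.97604 × 0.80252 = 0.78329
Parallel ([0.78329] and C): 1 − (1 − 0.78329)(1 − 0.74082) = 0.94383
Series ([0.94383] and D): 0.94383 × 0.88914 = 0.83920
Parallel ([0.83920] and E): 1 − (1 − 0.83920)(1 − 0.86719) = 0.979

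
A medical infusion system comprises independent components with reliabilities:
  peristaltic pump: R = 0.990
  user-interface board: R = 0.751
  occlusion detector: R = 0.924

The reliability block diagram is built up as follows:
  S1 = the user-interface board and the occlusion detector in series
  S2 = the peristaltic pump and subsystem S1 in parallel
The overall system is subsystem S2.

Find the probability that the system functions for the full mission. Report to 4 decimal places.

Series (user-interface board and occlusion detector): 0.751000 × 0.924000 = 0.693924
Parallel (peristaltic pump and [0.693924]): 1 − (1 − 0.990000)(1 − 0.693924) = 0.9969

0.9969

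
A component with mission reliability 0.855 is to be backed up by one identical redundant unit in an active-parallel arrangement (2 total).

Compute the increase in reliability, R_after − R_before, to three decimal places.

0.124

R_before = 0.855
R_after = 1 − (1 − 0.855)^2 = 0.979
ΔR = 0.979 − 0.855 = 0.124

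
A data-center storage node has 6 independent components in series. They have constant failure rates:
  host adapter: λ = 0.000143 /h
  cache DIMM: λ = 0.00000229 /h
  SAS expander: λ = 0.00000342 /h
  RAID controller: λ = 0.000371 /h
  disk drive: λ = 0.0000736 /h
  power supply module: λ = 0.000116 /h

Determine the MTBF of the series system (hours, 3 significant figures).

Series of exponential components: λ_sys = Σ λ_i
λ_sys = 0.000143 + 0.00000229 + 0.00000342 + 0.000371 + 0.0000736 + 0.000116 = 7.0931e-04 /h
MTBF = 1 / λ_sys = 1410 h

1410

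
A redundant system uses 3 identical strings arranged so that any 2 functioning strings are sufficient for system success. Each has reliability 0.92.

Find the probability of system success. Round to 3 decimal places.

R = Σ_{i=2}^{3} C(3,i) p^i (1−p)^{3−i} with p = 0.92
C(3,2)·0.92^2·0.08^1 = 0.20314
C(3,3)·0.92^3·0.08^0 = 0.77869
Sum = 0.982

0.982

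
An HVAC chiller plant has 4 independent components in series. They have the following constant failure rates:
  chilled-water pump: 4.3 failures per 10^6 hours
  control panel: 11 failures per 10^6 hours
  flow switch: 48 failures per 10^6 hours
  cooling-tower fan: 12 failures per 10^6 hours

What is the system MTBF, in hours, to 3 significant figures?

13300

Series of exponential components: λ_sys = Σ λ_i
λ_sys = 0.0000043 + 0.000011 + 0.000048 + 0.000012 = 7.5300e-05 /h
MTBF = 1 / λ_sys = 13300 h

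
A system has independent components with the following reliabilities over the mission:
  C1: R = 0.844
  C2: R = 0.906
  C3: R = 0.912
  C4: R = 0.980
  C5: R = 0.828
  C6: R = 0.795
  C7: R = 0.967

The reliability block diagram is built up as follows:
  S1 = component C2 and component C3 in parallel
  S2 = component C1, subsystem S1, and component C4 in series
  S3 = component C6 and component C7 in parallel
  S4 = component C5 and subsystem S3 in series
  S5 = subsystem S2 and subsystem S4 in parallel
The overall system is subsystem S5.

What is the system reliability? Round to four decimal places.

0.9681

Parallel (C2 and C3): 1 − (1 − 0.906000)(1 − 0.912000) = 0.991728
Series (C1, [0.991728], and C4): 0.844000 × 0.991728 × 0.980000 = 0.820278
Parallel (C6 and C7): 1 − (1 − 0.795000)(1 − 0.967000) = 0.993235
Series (C5 and [0.993235]): 0.828000 × 0.993235 = 0.822399
Parallel ([0.820278] and [0.822399]): 1 − (1 − 0.820278)(1 − 0.822399) = 0.9681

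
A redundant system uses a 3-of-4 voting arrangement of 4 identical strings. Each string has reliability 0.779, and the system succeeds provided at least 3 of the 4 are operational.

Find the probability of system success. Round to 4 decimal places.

R = Σ_{i=3}^{4} C(4,i) p^i (1−p)^{4−i} with p = 0.779
C(4,3)·0.779^3·0.221^1 = 0.417893
C(4,4)·0.779^4·0.221^0 = 0.368256
Sum = 0.7861

0.7861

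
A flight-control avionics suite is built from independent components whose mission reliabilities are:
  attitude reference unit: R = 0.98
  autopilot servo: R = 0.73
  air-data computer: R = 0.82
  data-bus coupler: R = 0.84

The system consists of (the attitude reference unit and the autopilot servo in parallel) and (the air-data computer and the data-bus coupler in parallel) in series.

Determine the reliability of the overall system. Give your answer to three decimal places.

0.966

Parallel (attitude reference unit and autopilot servo): 1 − (1 − 0.98000)(1 − 0.73000) = 0.99460
Parallel (air-data computer and data-bus coupler): 1 − (1 − 0.82000)(1 − 0.84000) = 0.97120
Series ([0.99460] and [0.97120]): 0.99460 × 0.97120 = 0.966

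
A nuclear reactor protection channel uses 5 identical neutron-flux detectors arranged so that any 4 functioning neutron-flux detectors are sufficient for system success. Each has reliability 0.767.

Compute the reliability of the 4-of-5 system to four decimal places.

R = Σ_{i=4}^{5} C(5,i) p^i (1−p)^{5−i} with p = 0.767
C(5,4)·0.767^4·0.233^1 = 0.403188
C(5,5)·0.767^5·0.233^0 = 0.265446
Sum = 0.6686

0.6686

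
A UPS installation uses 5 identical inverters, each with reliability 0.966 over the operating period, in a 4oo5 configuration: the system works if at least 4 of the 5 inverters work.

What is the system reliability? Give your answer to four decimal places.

0.9892

R = Σ_{i=4}^{5} C(5,i) p^i (1−p)^{5−i} with p = 0.966
C(5,4)·0.966^4·0.034^1 = 0.148033
C(5,5)·0.966^5·0.034^0 = 0.841174
Sum = 0.9892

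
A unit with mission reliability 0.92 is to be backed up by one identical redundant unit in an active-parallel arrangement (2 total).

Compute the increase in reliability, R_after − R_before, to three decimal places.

0.074

R_before = 0.92
R_after = 1 − (1 − 0.92)^2 = 0.994
ΔR = 0.994 − 0.92 = 0.074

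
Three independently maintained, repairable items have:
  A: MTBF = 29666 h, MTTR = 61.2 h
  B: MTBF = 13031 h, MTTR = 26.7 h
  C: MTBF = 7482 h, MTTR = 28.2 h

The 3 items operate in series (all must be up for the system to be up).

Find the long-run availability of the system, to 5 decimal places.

A(A) = MTBF/(MTBF+MTTR) = 29666/(29666+61.2) = 0.997941
A(B) = MTBF/(MTBF+MTTR) = 13031/(13031+26.7) = 0.997955
A(C) = MTBF/(MTBF+MTTR) = 7482/(7482+28.2) = 0.996245
Series availability: 0.997941 × 0.997955 × 0.996245 = 0.99216

0.99216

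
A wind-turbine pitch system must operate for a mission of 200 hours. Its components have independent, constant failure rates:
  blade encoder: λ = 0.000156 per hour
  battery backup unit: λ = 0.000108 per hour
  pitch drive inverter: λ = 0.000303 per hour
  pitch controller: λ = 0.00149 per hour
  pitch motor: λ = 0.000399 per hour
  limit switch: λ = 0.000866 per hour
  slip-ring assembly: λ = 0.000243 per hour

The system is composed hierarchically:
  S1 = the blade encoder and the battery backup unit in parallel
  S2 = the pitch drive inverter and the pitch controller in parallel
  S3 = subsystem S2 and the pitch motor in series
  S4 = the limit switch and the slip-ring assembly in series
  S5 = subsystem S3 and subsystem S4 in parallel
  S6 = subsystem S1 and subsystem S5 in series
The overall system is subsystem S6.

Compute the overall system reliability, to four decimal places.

R(blade encoder) = exp(−0.000156 × 200) = 0.969282
R(battery backup unit) = exp(−0.000108 × 200) = 0.978632
R(pitch drive inverter) = exp(−0.000303 × 200) = 0.941200
R(pitch controller) = exp(−0.00149 × 200) = 0.742301
R(pitch motor) = exp(−0.000399 × 200) = 0.923301
R(limit switch) = exp(−0.000866 × 200) = 0.840969
R(slip-ring assembly) = exp(−0.000243 × 200) = 0.952562
Parallel (blade encoder and battery backup unit): 1 − (1 − 0.969282)(1 − 0.978632) = 0.999344
Parallel (pitch drive inverter and pitch controller): 1 − (1 − 0.941200)(1 − 0.742301) = 0.984847
Series ([0.984847] and pitch motor): 0.984847 × 0.923301 = 0.909310
Series (limit switch and slip-ring assembly): 0.840969 × 0.952562 = 0.801075
Parallel ([0.909310] and [0.801075]): 1 − (1 − 0.909310)(1 − 0.801075) = 0.981959
Series ([0.999344] and [0.981959]): 0.999344 × 0.981959 = 0.9813

0.9813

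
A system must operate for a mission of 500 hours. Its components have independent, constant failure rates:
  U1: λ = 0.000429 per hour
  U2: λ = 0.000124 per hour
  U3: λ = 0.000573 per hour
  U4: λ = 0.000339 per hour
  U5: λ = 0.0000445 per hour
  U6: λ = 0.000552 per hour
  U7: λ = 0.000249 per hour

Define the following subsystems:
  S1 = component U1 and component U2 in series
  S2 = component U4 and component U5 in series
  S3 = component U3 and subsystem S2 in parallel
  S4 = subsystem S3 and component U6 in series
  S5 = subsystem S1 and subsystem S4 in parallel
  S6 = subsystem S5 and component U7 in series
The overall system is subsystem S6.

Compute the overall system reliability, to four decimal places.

R(U1) = exp(−0.000429 × 500) = 0.806945
R(U2) = exp(−0.000124 × 500) = 0.939883
R(U3) = exp(−0.000573 × 500) = 0.750887
R(U4) = exp(−0.000339 × 500) = 0.844087
R(U5) = exp(−0.0000445 × 500) = 0.977996
R(U6) = exp(−0.000552 × 500) = 0.758813
R(U7) = exp(−0.000249 × 500) = 0.882938
Series (U1 and U2): 0.806945 × 0.939883 = 0.758434
Series (U4 and U5): 0.844087 × 0.977996 = 0.825514
Parallel (U3 and [0.825514]): 1 − (1 − 0.750887)(1 − 0.825514) = 0.956533
Series ([0.956533] and U6): 0.956533 × 0.758813 = 0.725830
Parallel ([0.758434] and [0.725830]): 1 − (1 − 0.758434)(1 − 0.725830) = 0.933770
Series ([0.933770] and U7): 0.933770 × 0.882938 = 0.8245

0.8245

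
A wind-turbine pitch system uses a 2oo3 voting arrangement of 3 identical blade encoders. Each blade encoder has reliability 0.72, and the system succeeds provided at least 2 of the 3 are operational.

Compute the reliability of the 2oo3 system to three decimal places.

0.809

R = Σ_{i=2}^{3} C(3,i) p^i (1−p)^{3−i} with p = 0.72
C(3,2)·0.72^2·0.28^1 = 0.43546
C(3,3)·0.72^3·0.28^0 = 0.37325
Sum = 0.809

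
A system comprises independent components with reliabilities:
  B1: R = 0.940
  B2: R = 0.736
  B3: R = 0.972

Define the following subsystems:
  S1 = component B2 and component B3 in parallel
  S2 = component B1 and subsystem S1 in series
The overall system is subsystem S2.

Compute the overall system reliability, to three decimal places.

Parallel (B2 and B3): 1 − (1 − 0.73600)(1 − 0.97200) = 0.99261
Series (B1 and [0.99261]): 0.94000 × 0.99261 = 0.933

0.933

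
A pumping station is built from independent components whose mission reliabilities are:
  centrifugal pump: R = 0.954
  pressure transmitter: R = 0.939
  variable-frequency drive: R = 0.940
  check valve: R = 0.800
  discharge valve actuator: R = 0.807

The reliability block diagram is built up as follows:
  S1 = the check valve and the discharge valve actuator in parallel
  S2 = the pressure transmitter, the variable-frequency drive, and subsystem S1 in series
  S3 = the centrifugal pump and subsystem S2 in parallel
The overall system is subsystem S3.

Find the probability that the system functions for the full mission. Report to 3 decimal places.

0.993

Parallel (check valve and discharge valve actuator): 1 − (1 − 0.80000)(1 − 0.80700) = 0.96140
Series (pressure transmitter, variable-frequency drive, and [0.96140]): 0.93900 × 0.94000 × 0.96140 = 0.84859
Parallel (centrifugal pump and [0.84859]): 1 − (1 − 0.95400)(1 − 0.84859) = 0.993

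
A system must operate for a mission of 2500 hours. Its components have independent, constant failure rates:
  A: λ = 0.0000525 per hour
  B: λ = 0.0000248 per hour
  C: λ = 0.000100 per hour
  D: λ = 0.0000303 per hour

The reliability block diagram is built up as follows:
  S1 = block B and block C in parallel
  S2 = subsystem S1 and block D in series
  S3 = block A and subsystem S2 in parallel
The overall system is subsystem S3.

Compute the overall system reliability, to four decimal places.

0.9895

R(A) = exp(−0.0000525 × 2500) = 0.876998
R(B) = exp(−0.0000248 × 2500) = 0.939883
R(C) = exp(−0.000100 × 2500) = 0.778801
R(D) = exp(−0.0000303 × 2500) = 0.927048
Parallel (B and C): 1 − (1 − 0.939883)(1 − 0.778801) = 0.986702
Series ([0.986702] and D): 0.986702 × 0.927048 = 0.914720
Parallel (A and [0.914720]): 1 − (1 − 0.876998)(1 − 0.914720) = 0.9895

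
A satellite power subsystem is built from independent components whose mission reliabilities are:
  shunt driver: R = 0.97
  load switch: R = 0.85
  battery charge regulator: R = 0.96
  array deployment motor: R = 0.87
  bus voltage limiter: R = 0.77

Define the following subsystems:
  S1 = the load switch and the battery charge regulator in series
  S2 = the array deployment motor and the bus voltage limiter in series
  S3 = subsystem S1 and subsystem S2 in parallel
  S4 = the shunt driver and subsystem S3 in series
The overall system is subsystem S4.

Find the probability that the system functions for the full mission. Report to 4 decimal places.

0.9111

Series (load switch and battery charge regulator): 0.850000 × 0.960000 = 0.816000
Series (array deployment motor and bus voltage limiter): 0.870000 × 0.770000 = 0.669900
Parallel ([0.816000] and [0.669900]): 1 − (1 − 0.816000)(1 − 0.669900) = 0.939262
Series (shunt driver and [0.939262]): 0.970000 × 0.939262 = 0.9111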